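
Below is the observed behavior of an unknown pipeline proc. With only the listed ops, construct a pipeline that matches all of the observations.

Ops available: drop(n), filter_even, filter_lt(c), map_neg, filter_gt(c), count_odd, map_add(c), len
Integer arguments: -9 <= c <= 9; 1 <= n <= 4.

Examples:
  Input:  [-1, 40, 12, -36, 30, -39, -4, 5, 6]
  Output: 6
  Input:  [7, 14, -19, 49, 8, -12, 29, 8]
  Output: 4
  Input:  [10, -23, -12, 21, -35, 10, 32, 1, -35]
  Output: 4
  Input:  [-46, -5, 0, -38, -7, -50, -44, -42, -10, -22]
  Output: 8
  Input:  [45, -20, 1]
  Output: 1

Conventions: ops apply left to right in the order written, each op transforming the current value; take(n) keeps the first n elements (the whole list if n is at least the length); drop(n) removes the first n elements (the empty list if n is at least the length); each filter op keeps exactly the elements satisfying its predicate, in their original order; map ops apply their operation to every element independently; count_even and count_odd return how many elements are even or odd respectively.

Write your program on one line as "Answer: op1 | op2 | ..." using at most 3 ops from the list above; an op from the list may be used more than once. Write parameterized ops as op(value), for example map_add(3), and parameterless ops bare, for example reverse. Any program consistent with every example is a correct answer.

filter_even | map_neg | len

Check, running the answer program on each example:
  [-1, 40, 12, -36, 30, -39, -4, 5, 6] -> [40, 12, -36, 30, -4, 6] -> [-40, -12, 36, -30, 4, -6] -> 6
  [7, 14, -19, 49, 8, -12, 29, 8] -> [14, 8, -12, 8] -> [-14, -8, 12, -8] -> 4
  [10, -23, -12, 21, -35, 10, 32, 1, -35] -> [10, -12, 10, 32] -> [-10, 12, -10, -32] -> 4
  [-46, -5, 0, -38, -7, -50, -44, -42, -10, -22] -> [-46, 0, -38, -50, -44, -42, -10, -22] -> [46, 0, 38, 50, 44, 42, 10, 22] -> 8
  [45, -20, 1] -> [-20] -> [20] -> 1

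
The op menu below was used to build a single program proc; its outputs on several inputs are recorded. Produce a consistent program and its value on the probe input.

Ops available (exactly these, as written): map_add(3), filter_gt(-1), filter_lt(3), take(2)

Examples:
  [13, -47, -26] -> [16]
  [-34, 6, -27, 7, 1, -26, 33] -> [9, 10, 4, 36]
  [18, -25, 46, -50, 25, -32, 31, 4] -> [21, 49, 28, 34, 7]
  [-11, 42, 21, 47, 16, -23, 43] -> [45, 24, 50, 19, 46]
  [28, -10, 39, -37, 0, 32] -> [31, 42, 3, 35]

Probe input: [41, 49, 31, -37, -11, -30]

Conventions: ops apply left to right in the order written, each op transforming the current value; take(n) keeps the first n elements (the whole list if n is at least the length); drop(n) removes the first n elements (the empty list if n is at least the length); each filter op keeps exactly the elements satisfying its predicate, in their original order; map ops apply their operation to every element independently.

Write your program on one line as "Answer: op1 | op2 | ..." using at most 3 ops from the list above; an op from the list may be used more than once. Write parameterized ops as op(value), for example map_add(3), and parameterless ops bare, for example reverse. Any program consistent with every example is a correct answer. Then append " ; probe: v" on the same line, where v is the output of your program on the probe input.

map_add(3) | filter_gt(-1) ; probe: [44, 52, 34]

Check, running the answer program on each example:
  [13, -47, -26] -> [16, -44, -23] -> [16]
  [-34, 6, -27, 7, 1, -26, 33] -> [-31, 9, -24, 10, 4, -23, 36] -> [9, 10, 4, 36]
  [18, -25, 46, -50, 25, -32, 31, 4] -> [21, -22, 49, -47, 28, -29, 34, 7] -> [21, 49, 28, 34, 7]
  [-11, 42, 21, 47, 16, -23, 43] -> [-8, 45, 24, 50, 19, -20, 46] -> [45, 24, 50, 19, 46]
  [28, -10, 39, -37, 0, 32] -> [31, -7, 42, -34, 3, 35] -> [31, 42, 3, 35]
  probe: [41, 49, 31, -37, -11, -30] -> [44, 52, 34, -34, -8, -27] -> [44, 52, 34]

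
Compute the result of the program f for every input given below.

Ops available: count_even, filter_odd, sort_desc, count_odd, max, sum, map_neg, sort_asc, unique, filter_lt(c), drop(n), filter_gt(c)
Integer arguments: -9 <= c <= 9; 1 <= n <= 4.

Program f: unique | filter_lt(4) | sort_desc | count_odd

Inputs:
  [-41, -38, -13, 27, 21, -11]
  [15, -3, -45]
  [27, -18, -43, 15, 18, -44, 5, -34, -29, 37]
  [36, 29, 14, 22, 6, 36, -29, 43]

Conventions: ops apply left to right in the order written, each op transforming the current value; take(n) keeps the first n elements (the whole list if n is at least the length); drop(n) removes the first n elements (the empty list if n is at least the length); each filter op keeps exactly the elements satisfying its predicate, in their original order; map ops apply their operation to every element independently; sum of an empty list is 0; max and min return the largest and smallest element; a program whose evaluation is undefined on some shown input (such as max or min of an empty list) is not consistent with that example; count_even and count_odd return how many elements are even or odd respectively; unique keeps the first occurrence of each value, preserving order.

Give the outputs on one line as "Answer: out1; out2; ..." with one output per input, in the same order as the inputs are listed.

Execution, op by op:
  [-41, -38, -13, 27, 21, -11] -> [-41, -38, -13, 27, 21, -11] -> [-41, -38, -13, -11] -> [-11, -13, -38, -41] -> 3
  [15, -3, -45] -> [15, -3, -45] -> [-3, -45] -> [-3, -45] -> 2
  [27, -18, -43, 15, 18, -44, 5, -34, -29, 37] -> [27, -18, -43, 15, 18, -44, 5, -34, -29, 37] -> [-18, -43, -44, -34, -29] -> [-18, -29, -34, -43, -44] -> 2
  [36, 29, 14, 22, 6, 36, -29, 43] -> [36, 29, 14, 22, 6, -29, 43] -> [-29] -> [-29] -> 1

3; 2; 2; 1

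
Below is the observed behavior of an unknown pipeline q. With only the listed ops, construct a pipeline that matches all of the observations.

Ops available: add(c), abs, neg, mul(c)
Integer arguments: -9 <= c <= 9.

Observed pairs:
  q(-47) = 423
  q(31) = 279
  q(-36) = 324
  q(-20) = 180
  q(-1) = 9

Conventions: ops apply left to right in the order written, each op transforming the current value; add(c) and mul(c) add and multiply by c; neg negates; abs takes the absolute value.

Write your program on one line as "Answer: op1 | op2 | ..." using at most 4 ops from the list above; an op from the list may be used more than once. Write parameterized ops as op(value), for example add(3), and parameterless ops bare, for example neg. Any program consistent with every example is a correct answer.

abs | neg | mul(-9)

Check, running the answer program on each example:
  -47 -> 47 -> -47 -> 423
  31 -> 31 -> -31 -> 279
  -36 -> 36 -> -36 -> 324
  -20 -> 20 -> -20 -> 180
  -1 -> 1 -> -1 -> 9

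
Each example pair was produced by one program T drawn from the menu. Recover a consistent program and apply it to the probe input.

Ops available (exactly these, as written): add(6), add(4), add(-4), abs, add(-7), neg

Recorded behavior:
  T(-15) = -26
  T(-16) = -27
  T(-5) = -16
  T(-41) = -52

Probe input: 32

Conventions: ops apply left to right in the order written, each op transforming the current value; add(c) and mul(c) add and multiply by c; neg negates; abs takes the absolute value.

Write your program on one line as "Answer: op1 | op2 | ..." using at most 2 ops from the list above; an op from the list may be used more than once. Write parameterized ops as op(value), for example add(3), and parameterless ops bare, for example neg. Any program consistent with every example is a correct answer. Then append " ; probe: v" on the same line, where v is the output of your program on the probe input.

add(-7) | add(-4) ; probe: 21

Check, running the answer program on each example:
  -15 -> -22 -> -26
  -16 -> -23 -> -27
  -5 -> -12 -> -16
  -41 -> -48 -> -52
  probe: 32 -> 25 -> 21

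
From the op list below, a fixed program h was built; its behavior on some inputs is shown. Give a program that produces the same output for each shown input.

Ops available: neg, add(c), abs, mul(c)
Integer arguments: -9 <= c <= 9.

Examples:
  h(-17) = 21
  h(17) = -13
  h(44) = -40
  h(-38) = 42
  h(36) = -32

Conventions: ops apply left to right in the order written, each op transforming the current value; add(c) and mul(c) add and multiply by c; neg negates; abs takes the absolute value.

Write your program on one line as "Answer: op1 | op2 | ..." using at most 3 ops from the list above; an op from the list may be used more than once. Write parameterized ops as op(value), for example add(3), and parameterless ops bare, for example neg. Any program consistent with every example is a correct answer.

neg | add(6) | add(-2)

Check, running the answer program on each example:
  -17 -> 17 -> 23 -> 21
  17 -> -17 -> -11 -> -13
  44 -> -44 -> -38 -> -40
  -38 -> 38 -> 44 -> 42
  36 -> -36 -> -30 -> -32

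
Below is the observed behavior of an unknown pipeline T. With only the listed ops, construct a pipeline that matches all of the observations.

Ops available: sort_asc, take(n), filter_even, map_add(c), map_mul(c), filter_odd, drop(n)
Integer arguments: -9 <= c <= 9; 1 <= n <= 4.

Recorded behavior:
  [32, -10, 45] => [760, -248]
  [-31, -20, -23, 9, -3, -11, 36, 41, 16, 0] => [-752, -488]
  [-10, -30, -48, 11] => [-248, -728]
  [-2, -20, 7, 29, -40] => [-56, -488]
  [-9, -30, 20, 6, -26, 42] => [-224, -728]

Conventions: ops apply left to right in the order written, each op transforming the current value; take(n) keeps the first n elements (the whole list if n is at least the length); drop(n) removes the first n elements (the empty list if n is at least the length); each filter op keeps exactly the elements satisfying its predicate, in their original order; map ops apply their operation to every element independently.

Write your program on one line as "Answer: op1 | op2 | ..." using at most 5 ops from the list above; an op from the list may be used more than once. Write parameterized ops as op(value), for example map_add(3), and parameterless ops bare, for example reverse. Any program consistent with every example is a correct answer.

take(2) | map_mul(3) | map_mul(8) | map_add(-8)

Check, running the answer program on each example:
  [32, -10, 45] -> [32, -10] -> [96, -30] -> [768, -240] -> [760, -248]
  [-31, -20, -23, 9, -3, -11, 36, 41, 16, 0] -> [-31, -20] -> [-93, -60] -> [-744, -480] -> [-752, -488]
  [-10, -30, -48, 11] -> [-10, -30] -> [-30, -90] -> [-240, -720] -> [-248, -728]
  [-2, -20, 7, 29, -40] -> [-2, -20] -> [-6, -60] -> [-48, -480] -> [-56, -488]
  [-9, -30, 20, 6, -26, 42] -> [-9, -30] -> [-27, -90] -> [-216, -720] -> [-224, -728]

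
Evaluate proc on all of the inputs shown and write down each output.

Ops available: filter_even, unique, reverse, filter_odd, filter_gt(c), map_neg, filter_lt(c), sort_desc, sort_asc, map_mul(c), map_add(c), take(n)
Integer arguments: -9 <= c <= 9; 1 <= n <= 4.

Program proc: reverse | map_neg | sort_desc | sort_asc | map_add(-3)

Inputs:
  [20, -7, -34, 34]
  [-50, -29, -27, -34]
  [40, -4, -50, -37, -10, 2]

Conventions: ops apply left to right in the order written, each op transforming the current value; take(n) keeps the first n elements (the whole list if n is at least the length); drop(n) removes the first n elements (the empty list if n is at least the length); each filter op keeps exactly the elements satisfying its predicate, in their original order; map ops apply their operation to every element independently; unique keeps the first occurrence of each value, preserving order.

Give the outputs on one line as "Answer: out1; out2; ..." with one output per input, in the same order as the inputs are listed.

[-37, -23, 4, 31]; [24, 26, 31, 47]; [-43, -5, 1, 7, 34, 47]

Execution, op by op:
  [20, -7, -34, 34] -> [34, -34, -7, 20] -> [-34, 34, 7, -20] -> [34, 7, -20, -34] -> [-34, -20, 7, 34] -> [-37, -23, 4, 31]
  [-50, -29, -27, -34] -> [-34, -27, -29, -50] -> [34, 27, 29, 50] -> [50, 34, 29, 27] -> [27, 29, 34, 50] -> [24, 26, 31, 47]
  [40, -4, -50, -37, -10, 2] -> [2, -10, -37, -50, -4, 40] -> [-2, 10, 37, 50, 4, -40] -> [50, 37, 10, 4, -2, -40] -> [-40, -2, 4, 10, 37, 50] -> [-43, -5, 1, 7, 34, 47]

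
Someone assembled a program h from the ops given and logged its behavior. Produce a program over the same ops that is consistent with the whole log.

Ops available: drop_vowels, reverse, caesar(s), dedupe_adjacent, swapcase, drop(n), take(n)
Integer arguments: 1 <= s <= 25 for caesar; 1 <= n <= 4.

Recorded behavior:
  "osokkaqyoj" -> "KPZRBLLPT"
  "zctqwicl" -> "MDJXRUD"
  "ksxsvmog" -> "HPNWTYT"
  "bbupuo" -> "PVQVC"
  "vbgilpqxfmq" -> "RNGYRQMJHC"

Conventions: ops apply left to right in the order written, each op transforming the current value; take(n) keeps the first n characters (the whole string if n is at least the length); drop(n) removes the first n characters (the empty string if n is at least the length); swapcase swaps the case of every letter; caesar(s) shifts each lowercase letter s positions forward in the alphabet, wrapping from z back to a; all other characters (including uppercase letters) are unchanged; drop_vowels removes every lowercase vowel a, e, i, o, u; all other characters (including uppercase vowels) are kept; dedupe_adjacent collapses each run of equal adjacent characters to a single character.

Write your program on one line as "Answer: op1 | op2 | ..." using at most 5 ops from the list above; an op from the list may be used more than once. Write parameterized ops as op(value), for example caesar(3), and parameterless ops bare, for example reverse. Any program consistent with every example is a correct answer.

drop(1) | caesar(1) | swapcase | reverse

Check, running the answer program on each example:
  "osokkaqyoj" -> "sokkaqyoj" -> "tpllbrzpk" -> "TPLLBRZPK" -> "KPZRBLLPT"
  "zctqwicl" -> "ctqwicl" -> "durxjdm" -> "DURXJDM" -> "MDJXRUD"
  "ksxsvmog" -> "sxsvmog" -> "tytwnph" -> "TYTWNPH" -> "HPNWTYT"
  "bbupuo" -> "bupuo" -> "cvqvp" -> "CVQVP" -> "PVQVC"
  "vbgilpqxfmq" -> "bgilpqxfmq" -> "chjmqrygnr" -> "CHJMQRYGNR" -> "RNGYRQMJHC"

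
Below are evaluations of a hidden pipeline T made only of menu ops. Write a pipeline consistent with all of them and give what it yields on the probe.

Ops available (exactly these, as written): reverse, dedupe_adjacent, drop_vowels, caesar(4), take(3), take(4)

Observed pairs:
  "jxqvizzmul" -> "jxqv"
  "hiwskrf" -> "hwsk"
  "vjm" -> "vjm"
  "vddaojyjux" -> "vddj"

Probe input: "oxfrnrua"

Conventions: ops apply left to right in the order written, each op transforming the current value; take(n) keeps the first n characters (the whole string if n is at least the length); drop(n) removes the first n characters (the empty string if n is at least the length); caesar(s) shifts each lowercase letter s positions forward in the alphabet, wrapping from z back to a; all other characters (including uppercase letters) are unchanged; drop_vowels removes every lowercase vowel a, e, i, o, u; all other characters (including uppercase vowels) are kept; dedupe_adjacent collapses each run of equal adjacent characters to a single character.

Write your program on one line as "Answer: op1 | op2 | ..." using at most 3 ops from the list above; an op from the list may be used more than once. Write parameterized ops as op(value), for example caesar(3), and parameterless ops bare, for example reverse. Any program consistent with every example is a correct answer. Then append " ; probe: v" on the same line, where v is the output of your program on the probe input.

drop_vowels | take(4) ; probe: "xfrn"

Check, running the answer program on each example:
  "jxqvizzmul" -> "jxqvzzml" -> "jxqv"
  "hiwskrf" -> "hwskrf" -> "hwsk"
  "vjm" -> "vjm" -> "vjm"
  "vddaojyjux" -> "vddjyjx" -> "vddj"
  probe: "oxfrnrua" -> "xfrnr" -> "xfrn"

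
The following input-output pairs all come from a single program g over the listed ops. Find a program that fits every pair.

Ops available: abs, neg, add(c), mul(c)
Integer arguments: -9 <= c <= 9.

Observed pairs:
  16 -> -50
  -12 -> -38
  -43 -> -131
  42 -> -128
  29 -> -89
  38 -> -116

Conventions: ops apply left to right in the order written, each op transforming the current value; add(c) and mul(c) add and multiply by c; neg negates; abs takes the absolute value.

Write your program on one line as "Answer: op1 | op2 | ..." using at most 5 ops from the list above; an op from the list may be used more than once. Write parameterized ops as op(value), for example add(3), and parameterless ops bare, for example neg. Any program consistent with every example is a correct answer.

abs | neg | mul(-3) | neg | add(-2)

Check, running the answer program on each example:
  16 -> 16 -> -16 -> 48 -> -48 -> -50
  -12 -> 12 -> -12 -> 36 -> -36 -> -38
  -43 -> 43 -> -43 -> 129 -> -129 -> -131
  42 -> 42 -> -42 -> 126 -> -126 -> -128
  29 -> 29 -> -29 -> 87 -> -87 -> -89
  38 -> 38 -> -38 -> 114 -> -114 -> -116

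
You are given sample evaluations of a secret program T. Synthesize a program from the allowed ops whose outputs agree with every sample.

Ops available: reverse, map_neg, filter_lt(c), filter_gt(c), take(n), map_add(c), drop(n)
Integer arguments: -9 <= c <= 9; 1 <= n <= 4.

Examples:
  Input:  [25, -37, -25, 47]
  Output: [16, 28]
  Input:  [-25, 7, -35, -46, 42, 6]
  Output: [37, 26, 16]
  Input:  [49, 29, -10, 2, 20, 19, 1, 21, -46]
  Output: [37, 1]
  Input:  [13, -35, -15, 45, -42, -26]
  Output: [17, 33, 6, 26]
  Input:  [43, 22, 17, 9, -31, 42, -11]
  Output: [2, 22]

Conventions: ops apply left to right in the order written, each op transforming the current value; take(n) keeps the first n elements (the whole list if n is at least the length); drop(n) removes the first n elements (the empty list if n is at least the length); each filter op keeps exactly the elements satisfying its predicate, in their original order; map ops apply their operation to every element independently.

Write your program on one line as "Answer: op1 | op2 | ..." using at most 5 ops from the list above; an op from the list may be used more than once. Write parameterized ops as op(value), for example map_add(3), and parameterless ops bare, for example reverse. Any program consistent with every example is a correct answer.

filter_lt(1) | map_neg | reverse | map_add(-9)

Check, running the answer program on each example:
  [25, -37, -25, 47] -> [-37, -25] -> [37, 25] -> [25, 37] -> [16, 28]
  [-25, 7, -35, -46, 42, 6] -> [-25, -35, -46] -> [25, 35, 46] -> [46, 35, 25] -> [37, 26, 16]
  [49, 29, -10, 2, 20, 19, 1, 21, -46] -> [-10, -46] -> [10, 46] -> [46, 10] -> [37, 1]
  [13, -35, -15, 45, -42, -26] -> [-35, -15, -42, -26] -> [35, 15, 42, 26] -> [26, 42, 15, 35] -> [17, 33, 6, 26]
  [43, 22, 17, 9, -31, 42, -11] -> [-31, -11] -> [31, 11] -> [11, 31] -> [2, 22]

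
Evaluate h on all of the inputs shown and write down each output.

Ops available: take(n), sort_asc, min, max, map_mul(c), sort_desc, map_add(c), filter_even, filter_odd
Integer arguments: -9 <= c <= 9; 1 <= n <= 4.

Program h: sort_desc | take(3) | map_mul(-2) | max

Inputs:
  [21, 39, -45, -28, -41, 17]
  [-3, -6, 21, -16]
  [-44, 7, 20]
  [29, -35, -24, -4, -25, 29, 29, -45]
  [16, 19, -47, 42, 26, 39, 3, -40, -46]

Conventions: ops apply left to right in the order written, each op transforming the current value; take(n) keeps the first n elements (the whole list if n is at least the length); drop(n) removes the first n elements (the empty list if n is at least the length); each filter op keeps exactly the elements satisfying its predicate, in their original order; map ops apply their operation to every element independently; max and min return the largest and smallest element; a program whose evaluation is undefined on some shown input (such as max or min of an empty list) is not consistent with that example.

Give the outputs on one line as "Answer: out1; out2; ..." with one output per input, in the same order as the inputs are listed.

Execution, op by op:
  [21, 39, -45, -28, -41, 17] -> [39, 21, 17, -28, -41, -45] -> [39, 21, 17] -> [-78, -42, -34] -> -34
  [-3, -6, 21, -16] -> [21, -3, -6, -16] -> [21, -3, -6] -> [-42, 6, 12] -> 12
  [-44, 7, 20] -> [20, 7, -44] -> [20, 7, -44] -> [-40, -14, 88] -> 88
  [29, -35, -24, -4, -25, 29, 29, -45] -> [29, 29, 29, -4, -24, -25, -35, -45] -> [29, 29, 29] -> [-58, -58, -58] -> -58
  [16, 19, -47, 42, 26, 39, 3, -40, -46] -> [42, 39, 26, 19, 16, 3, -40, -46, -47] -> [42, 39, 26] -> [-84, -78, -52] -> -52

-34; 12; 88; -58; -52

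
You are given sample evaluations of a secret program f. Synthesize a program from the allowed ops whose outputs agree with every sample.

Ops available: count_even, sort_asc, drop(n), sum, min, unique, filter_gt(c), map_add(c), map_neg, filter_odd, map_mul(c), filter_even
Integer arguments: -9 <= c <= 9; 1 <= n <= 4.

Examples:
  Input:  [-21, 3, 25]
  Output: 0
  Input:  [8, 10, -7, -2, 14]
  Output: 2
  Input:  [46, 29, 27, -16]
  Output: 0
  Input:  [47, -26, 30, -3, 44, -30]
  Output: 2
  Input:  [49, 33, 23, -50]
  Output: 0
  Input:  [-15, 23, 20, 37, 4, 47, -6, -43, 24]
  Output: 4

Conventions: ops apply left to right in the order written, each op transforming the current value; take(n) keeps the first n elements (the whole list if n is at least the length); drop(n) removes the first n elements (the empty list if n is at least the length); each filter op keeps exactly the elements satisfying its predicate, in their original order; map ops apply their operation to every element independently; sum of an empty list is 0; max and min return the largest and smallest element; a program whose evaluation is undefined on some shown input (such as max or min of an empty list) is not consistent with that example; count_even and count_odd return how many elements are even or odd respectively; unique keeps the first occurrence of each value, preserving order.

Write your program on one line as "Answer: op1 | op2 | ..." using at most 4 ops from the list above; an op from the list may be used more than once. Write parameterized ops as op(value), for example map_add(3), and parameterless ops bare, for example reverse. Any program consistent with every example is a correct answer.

drop(2) | filter_gt(-9) | map_neg | count_even

Check, running the answer program on each example:
  [-21, 3, 25] -> [25] -> [25] -> [-25] -> 0
  [8, 10, -7, -2, 14] -> [-7, -2, 14] -> [-7, -2, 14] -> [7, 2, -14] -> 2
  [46, 29, 27, -16] -> [27, -16] -> [27] -> [-27] -> 0
  [47, -26, 30, -3, 44, -30] -> [30, -3, 44, -30] -> [30, -3, 44] -> [-30, 3, -44] -> 2
  [49, 33, 23, -50] -> [23, -50] -> [23] -> [-23] -> 0
  [-15, 23, 20, 37, 4, 47, -6, -43, 24] -> [20, 37, 4, 47, -6, -43, 24] -> [20, 37, 4, 47, -6, 24] -> [-20, -37, -4, -47, 6, -24] -> 4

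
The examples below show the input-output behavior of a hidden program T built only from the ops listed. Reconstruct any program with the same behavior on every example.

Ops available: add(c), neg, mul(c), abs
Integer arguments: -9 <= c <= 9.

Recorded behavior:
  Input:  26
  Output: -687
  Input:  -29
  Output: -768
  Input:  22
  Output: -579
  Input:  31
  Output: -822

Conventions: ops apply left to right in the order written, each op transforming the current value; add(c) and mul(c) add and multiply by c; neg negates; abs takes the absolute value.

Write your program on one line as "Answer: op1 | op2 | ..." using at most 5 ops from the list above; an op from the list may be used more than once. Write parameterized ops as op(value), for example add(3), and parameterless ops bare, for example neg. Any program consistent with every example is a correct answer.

mul(9) | abs | add(-5) | mul(-3)

Check, running the answer program on each example:
  26 -> 234 -> 234 -> 229 -> -687
  -29 -> -261 -> 261 -> 256 -> -768
  22 -> 198 -> 198 -> 193 -> -579
  31 -> 279 -> 279 -> 274 -> -822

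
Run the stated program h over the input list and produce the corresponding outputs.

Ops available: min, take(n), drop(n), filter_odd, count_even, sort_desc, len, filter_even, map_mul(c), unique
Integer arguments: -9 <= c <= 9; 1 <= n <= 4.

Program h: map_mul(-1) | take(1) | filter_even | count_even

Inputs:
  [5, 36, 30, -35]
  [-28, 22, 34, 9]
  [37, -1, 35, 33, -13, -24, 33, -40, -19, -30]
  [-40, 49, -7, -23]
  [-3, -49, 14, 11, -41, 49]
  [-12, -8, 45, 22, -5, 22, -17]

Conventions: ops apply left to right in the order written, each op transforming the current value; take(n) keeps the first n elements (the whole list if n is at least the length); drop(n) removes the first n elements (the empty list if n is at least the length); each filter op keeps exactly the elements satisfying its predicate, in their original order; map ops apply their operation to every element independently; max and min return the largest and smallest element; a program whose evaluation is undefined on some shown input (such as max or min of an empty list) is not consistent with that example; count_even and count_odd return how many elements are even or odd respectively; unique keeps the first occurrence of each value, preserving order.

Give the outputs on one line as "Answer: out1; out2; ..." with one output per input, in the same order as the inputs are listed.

Execution, op by op:
  [5, 36, 30, -35] -> [-5, -36, -30, 35] -> [-5] -> [] -> 0
  [-28, 22, 34, 9] -> [28, -22, -34, -9] -> [28] -> [28] -> 1
  [37, -1, 35, 33, -13, -24, 33, -40, -19, -30] -> [-37, 1, -35, -33, 13, 24, -33, 40, 19, 30] -> [-37] -> [] -> 0
  [-40, 49, -7, -23] -> [40, -49, 7, 23] -> [40] -> [40] -> 1
  [-3, -49, 14, 11, -41, 49] -> [3, 49, -14, -11, 41, -49] -> [3] -> [] -> 0
  [-12, -8, 45, 22, -5, 22, -17] -> [12, 8, -45, -22, 5, -22, 17] -> [12] -> [12] -> 1

0; 1; 0; 1; 0; 1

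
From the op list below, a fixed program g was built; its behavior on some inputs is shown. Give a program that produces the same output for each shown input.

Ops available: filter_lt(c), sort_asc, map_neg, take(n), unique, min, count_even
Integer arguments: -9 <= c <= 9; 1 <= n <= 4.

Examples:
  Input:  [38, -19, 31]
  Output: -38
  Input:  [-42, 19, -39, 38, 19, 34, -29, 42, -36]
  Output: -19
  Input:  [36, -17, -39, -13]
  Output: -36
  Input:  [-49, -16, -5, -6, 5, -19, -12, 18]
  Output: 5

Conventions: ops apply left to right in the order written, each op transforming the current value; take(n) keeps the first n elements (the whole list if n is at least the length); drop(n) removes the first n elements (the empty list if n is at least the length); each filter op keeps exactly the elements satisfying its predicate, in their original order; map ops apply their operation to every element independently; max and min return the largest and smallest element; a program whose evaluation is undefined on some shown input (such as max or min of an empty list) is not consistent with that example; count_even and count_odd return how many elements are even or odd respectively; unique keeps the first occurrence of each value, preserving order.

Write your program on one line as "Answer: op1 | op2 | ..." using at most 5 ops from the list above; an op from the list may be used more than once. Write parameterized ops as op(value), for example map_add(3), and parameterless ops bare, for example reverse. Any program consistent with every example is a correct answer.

map_neg | take(3) | sort_asc | min

Check, running the answer program on each example:
  [38, -19, 31] -> [-38, 19, -31] -> [-38, 19, -31] -> [-38, -31, 19] -> -38
  [-42, 19, -39, 38, 19, 34, -29, 42, -36] -> [42, -19, 39, -38, -19, -34, 29, -42, 36] -> [42, -19, 39] -> [-19, 39, 42] -> -19
  [36, -17, -39, -13] -> [-36, 17, 39, 13] -> [-36, 17, 39] -> [-36, 17, 39] -> -36
  [-49, -16, -5, -6, 5, -19, -12, 18] -> [49, 16, 5, 6, -5, 19, 12, -18] -> [49, 16, 5] -> [5, 16, 49] -> 5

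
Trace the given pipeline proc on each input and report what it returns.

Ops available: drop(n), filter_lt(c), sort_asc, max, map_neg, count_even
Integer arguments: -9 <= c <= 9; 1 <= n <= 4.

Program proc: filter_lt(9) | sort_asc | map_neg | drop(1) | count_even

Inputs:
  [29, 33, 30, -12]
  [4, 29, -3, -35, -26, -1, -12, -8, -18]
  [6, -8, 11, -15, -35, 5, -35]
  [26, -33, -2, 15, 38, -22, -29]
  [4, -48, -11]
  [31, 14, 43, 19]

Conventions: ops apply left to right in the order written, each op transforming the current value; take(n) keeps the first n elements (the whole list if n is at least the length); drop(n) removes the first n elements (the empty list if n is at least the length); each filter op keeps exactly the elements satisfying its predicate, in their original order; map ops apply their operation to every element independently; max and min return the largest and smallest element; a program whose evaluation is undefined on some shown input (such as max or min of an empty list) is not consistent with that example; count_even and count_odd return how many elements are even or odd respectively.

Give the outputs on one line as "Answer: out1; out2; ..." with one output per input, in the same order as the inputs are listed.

Execution, op by op:
  [29, 33, 30, -12] -> [-12] -> [-12] -> [12] -> [] -> 0
  [4, 29, -3, -35, -26, -1, -12, -8, -18] -> [4, -3, -35, -26, -1, -12, -8, -18] -> [-35, -26, -18, -12, -8, -3, -1, 4] -> [35, 26, 18, 12, 8, 3, 1, -4] -> [26, 18, 12, 8, 3, 1, -4] -> 5
  [6, -8, 11, -15, -35, 5, -35] -> [6, -8, -15, -35, 5, -35] -> [-35, -35, -15, -8, 5, 6] -> [35, 35, 15, 8, -5, -6] -> [35, 15, 8, -5, -6] -> 2
  [26, -33, -2, 15, 38, -22, -29] -> [-33, -2, -22, -29] -> [-33, -29, -22, -2] -> [33, 29, 22, 2] -> [29, 22, 2] -> 2
  [4, -48, -11] -> [4, -48, -11] -> [-48, -11, 4] -> [48, 11, -4] -> [11, -4] -> 1
  [31, 14, 43, 19] -> [] -> [] -> [] -> [] -> 0

0; 5; 2; 2; 1; 0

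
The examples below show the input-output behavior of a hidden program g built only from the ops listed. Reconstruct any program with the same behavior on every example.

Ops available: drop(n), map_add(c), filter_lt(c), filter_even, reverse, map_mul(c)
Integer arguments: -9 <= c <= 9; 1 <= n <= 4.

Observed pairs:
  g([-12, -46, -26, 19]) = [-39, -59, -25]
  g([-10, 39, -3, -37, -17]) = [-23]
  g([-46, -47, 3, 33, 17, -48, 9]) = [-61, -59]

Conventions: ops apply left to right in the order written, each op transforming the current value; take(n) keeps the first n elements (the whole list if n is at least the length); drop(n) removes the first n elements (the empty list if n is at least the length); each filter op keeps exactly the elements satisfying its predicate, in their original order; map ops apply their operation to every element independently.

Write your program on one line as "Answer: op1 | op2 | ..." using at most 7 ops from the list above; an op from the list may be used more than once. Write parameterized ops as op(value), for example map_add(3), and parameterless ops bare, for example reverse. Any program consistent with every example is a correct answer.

reverse | filter_even | reverse | map_add(-4) | reverse | map_add(-9)

Check, running the answer program on each example:
  [-12, -46, -26, 19] -> [19, -26, -46, -12] -> [-26, -46, -12] -> [-12, -46, -26] -> [-16, -50, -30] -> [-30, -50, -16] -> [-39, -59, -25]
  [-10, 39, -3, -37, -17] -> [-17, -37, -3, 39, -10] -> [-10] -> [-10] -> [-14] -> [-14] -> [-23]
  [-46, -47, 3, 33, 17, -48, 9] -> [9, -48, 17, 33, 3, -47, -46] -> [-48, -46] -> [-46, -48] -> [-50, -52] -> [-52, -50] -> [-61, -59]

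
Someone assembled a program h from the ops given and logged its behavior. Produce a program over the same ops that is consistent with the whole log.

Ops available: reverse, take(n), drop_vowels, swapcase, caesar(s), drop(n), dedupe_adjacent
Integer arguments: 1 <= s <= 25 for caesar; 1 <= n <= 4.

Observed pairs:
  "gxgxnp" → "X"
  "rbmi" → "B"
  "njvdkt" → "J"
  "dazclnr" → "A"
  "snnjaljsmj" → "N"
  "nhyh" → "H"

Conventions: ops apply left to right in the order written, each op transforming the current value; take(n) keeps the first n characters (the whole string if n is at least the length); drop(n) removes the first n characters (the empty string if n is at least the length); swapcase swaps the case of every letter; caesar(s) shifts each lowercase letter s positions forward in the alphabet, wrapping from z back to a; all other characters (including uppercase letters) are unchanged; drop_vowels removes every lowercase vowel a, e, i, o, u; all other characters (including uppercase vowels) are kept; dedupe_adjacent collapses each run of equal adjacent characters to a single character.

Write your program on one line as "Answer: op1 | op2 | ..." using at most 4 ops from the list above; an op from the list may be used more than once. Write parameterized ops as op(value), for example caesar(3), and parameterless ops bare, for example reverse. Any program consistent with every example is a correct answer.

swapcase | dedupe_adjacent | take(2) | drop(1)

Check, running the answer program on each example:
  "gxgxnp" -> "GXGXNP" -> "GXGXNP" -> "GX" -> "X"
  "rbmi" -> "RBMI" -> "RBMI" -> "RB" -> "B"
  "njvdkt" -> "NJVDKT" -> "NJVDKT" -> "NJ" -> "J"
  "dazclnr" -> "DAZCLNR" -> "DAZCLNR" -> "DA" -> "A"
  "snnjaljsmj" -> "SNNJALJSMJ" -> "SNJALJSMJ" -> "SN" -> "N"
  "nhyh" -> "NHYH" -> "NHYH" -> "NH" -> "H"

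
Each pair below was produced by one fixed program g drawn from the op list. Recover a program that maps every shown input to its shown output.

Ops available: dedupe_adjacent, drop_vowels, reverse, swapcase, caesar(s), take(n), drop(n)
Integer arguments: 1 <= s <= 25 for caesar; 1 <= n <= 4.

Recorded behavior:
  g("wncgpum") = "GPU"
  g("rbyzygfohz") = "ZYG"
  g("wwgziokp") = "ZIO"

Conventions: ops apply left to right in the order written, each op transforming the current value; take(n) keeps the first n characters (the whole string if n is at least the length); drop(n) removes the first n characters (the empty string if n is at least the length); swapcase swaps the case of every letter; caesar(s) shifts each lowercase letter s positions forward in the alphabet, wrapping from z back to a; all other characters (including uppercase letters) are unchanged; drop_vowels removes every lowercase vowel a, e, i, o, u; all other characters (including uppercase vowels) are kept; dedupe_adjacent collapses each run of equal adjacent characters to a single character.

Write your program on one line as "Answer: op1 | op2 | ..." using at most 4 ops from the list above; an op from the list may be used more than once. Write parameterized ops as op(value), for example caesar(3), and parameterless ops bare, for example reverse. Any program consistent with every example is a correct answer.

drop(3) | swapcase | take(3)

Check, running the answer program on each example:
  "wncgpum" -> "gpum" -> "GPUM" -> "GPU"
  "rbyzygfohz" -> "zygfohz" -> "ZYGFOHZ" -> "ZYG"
  "wwgziokp" -> "ziokp" -> "ZIOKP" -> "ZIO"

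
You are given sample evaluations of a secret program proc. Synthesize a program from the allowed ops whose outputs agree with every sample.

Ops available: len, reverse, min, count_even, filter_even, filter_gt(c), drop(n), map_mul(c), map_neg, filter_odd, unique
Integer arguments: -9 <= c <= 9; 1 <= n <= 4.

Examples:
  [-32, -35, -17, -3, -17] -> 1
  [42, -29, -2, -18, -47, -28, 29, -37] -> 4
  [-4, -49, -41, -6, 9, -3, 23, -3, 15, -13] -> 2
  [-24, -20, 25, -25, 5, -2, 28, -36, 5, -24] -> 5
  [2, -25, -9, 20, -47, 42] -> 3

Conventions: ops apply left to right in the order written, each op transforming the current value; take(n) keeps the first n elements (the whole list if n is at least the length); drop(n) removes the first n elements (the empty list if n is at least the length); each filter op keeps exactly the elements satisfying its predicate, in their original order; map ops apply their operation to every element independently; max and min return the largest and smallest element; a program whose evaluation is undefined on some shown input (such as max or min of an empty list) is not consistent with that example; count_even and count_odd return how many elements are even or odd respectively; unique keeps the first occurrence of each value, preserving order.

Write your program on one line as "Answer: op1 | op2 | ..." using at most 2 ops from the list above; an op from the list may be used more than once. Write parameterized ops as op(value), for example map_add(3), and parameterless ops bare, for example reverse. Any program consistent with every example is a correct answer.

unique | count_even

Check, running the answer program on each example:
  [-32, -35, -17, -3, -17] -> [-32, -35, -17, -3] -> 1
  [42, -29, -2, -18, -47, -28, 29, -37] -> [42, -29, -2, -18, -47, -28, 29, -37] -> 4
  [-4, -49, -41, -6, 9, -3, 23, -3, 15, -13] -> [-4, -49, -41, -6, 9, -3, 23, 15, -13] -> 2
  [-24, -20, 25, -25, 5, -2, 28, -36, 5, -24] -> [-24, -20, 25, -25, 5, -2, 28, -36] -> 5
  [2, -25, -9, 20, -47, 42] -> [2, -25, -9, 20, -47, 42] -> 3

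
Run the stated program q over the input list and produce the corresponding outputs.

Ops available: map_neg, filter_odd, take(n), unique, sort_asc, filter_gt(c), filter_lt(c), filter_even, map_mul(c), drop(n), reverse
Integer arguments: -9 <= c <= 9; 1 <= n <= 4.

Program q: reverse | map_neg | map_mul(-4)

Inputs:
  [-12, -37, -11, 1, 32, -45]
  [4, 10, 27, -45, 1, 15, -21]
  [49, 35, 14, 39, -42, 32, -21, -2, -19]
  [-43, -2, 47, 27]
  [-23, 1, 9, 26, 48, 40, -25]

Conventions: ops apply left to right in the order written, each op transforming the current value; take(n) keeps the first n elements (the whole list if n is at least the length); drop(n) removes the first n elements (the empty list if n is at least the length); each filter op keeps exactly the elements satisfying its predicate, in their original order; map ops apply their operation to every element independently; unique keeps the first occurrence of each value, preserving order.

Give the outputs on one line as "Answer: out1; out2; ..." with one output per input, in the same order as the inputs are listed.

[-180, 128, 4, -44, -148, -48]; [-84, 60, 4, -180, 108, 40, 16]; [-76, -8, -84, 128, -168, 156, 56, 140, 196]; [108, 188, -8, -172]; [-100, 160, 192, 104, 36, 4, -92]

Execution, op by op:
  [-12, -37, -11, 1, 32, -45] -> [-45, 32, 1, -11, -37, -12] -> [45, -32, -1, 11, 37, 12] -> [-180, 128, 4, -44, -148, -48]
  [4, 10, 27, -45, 1, 15, -21] -> [-21, 15, 1, -45, 27, 10, 4] -> [21, -15, -1, 45, -27, -10, -4] -> [-84, 60, 4, -180, 108, 40, 16]
  [49, 35, 14, 39, -42, 32, -21, -2, -19] -> [-19, -2, -21, 32, -42, 39, 14, 35, 49] -> [19, 2, 21, -32, 42, -39, -14, -35, -49] -> [-76, -8, -84, 128, -168, 156, 56, 140, 196]
  [-43, -2, 47, 27] -> [27, 47, -2, -43] -> [-27, -47, 2, 43] -> [108, 188, -8, -172]
  [-23, 1, 9, 26, 48, 40, -25] -> [-25, 40, 48, 26, 9, 1, -23] -> [25, -40, -48, -26, -9, -1, 23] -> [-100, 160, 192, 104, 36, 4, -92]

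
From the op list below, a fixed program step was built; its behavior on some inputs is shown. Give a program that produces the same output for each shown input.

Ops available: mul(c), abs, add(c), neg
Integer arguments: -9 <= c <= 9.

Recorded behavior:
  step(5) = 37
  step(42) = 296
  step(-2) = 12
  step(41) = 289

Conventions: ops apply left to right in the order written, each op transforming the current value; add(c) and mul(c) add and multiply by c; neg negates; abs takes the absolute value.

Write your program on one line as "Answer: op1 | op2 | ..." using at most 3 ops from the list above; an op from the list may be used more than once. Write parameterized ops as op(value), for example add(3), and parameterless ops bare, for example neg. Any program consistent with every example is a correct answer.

mul(-7) | add(-2) | abs

Check, running the answer program on each example:
  5 -> -35 -> -37 -> 37
  42 -> -294 -> -296 -> 296
  -2 -> 14 -> 12 -> 12
  41 -> -287 -> -289 -> 289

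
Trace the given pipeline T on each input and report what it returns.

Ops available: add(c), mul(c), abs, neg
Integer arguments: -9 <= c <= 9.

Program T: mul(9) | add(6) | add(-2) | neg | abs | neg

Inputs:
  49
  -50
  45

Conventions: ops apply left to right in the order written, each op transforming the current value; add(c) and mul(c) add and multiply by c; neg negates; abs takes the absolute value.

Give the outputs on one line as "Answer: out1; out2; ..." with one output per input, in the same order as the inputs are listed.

-445; -446; -409

Execution, op by op:
  49 -> 441 -> 447 -> 445 -> -445 -> 445 -> -445
  -50 -> -450 -> -444 -> -446 -> 446 -> 446 -> -446
  45 -> 405 -> 411 -> 409 -> -409 -> 409 -> -409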